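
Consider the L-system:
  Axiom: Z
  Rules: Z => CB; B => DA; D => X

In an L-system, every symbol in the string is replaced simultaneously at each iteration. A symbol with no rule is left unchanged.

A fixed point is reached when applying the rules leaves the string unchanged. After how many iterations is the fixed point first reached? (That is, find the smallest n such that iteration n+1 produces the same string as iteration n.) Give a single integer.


Step 0: Z
Step 1: CB
Step 2: CDA
Step 3: CXA
Step 4: CXA  (unchanged — fixed point at step 3)

Answer: 3


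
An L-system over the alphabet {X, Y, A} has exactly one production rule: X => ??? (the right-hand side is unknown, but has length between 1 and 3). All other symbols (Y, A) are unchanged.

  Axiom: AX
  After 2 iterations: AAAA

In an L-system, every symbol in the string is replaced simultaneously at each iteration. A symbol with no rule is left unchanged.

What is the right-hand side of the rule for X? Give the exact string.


Answer: AAA

Derivation:
Trying X => AAA:
  Step 0: AX
  Step 1: AAAA
  Step 2: AAAA
Matches the given result.


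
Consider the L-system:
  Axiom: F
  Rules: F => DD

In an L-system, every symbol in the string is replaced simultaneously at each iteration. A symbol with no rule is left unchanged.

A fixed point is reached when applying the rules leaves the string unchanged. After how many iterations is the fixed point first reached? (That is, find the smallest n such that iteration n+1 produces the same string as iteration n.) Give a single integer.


Answer: 1

Derivation:
Step 0: F
Step 1: DD
Step 2: DD  (unchanged — fixed point at step 1)


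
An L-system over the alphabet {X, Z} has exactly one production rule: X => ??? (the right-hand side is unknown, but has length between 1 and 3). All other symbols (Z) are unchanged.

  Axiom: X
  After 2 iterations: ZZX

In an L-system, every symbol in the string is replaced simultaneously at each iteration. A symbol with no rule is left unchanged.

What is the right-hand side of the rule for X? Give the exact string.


Answer: ZX

Derivation:
Trying X => ZX:
  Step 0: X
  Step 1: ZX
  Step 2: ZZX
Matches the given result.


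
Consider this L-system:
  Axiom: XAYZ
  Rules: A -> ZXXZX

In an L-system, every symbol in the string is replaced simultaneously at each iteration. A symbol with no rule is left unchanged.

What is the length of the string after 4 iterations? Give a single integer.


Answer: 8

Derivation:
Step 0: length = 4
Step 1: length = 8
Step 2: length = 8
Step 3: length = 8
Step 4: length = 8


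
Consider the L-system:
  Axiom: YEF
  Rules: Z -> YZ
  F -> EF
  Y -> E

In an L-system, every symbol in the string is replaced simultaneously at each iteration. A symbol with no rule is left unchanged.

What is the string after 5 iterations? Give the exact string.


Step 0: YEF
Step 1: EEEF
Step 2: EEEEF
Step 3: EEEEEF
Step 4: EEEEEEF
Step 5: EEEEEEEF

Answer: EEEEEEEF


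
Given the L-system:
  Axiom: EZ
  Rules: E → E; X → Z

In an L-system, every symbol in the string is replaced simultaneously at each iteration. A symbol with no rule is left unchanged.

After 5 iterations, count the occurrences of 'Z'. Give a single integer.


Step 0: EZ  (1 'Z')
Step 1: EZ  (1 'Z')
Step 2: EZ  (1 'Z')
Step 3: EZ  (1 'Z')
Step 4: EZ  (1 'Z')
Step 5: EZ  (1 'Z')

Answer: 1


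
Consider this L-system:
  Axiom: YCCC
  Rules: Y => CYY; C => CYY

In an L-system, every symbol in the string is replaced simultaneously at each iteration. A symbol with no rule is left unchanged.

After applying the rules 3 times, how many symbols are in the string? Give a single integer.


Step 0: length = 4
Step 1: length = 12
Step 2: length = 36
Step 3: length = 108

Answer: 108


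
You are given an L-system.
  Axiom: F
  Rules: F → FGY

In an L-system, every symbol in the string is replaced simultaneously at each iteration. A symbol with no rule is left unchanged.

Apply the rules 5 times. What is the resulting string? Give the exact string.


Answer: FGYGYGYGYGY

Derivation:
Step 0: F
Step 1: FGY
Step 2: FGYGY
Step 3: FGYGYGY
Step 4: FGYGYGYGY
Step 5: FGYGYGYGYGY


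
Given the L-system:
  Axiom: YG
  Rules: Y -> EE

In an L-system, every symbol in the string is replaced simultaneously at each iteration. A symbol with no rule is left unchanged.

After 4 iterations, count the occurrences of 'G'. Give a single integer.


Step 0: YG  (1 'G')
Step 1: EEG  (1 'G')
Step 2: EEG  (1 'G')
Step 3: EEG  (1 'G')
Step 4: EEG  (1 'G')

Answer: 1


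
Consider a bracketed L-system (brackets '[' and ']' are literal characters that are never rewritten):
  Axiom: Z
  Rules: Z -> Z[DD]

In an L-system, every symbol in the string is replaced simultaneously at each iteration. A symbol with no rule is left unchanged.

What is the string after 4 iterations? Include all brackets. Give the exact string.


Answer: Z[DD][DD][DD][DD]

Derivation:
Step 0: Z
Step 1: Z[DD]
Step 2: Z[DD][DD]
Step 3: Z[DD][DD][DD]
Step 4: Z[DD][DD][DD][DD]


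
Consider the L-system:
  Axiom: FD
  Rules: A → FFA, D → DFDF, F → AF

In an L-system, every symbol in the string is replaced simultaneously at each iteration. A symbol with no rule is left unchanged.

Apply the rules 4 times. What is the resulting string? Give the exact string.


Step 0: FD
Step 1: AFDFDF
Step 2: FFAAFDFDFAFDFDFAF
Step 3: AFAFFFAFFAAFDFDFAFDFDFAFFFAAFDFDFAFDFDFAFFFAAF
Step 4: FFAAFFFAAFAFAFFFAAFAFFFAFFAAFDFDFAFDFDFAFFFAAFDFDFAFDFDFAFFFAAFAFAFFFAFFAAFDFDFAFDFDFAFFFAAFDFDFAFDFDFAFFFAAFAFAFFFAFFAAF

Answer: FFAAFFFAAFAFAFFFAAFAFFFAFFAAFDFDFAFDFDFAFFFAAFDFDFAFDFDFAFFFAAFAFAFFFAFFAAFDFDFAFDFDFAFFFAAFDFDFAFDFDFAFFFAAFAFAFFFAFFAAF


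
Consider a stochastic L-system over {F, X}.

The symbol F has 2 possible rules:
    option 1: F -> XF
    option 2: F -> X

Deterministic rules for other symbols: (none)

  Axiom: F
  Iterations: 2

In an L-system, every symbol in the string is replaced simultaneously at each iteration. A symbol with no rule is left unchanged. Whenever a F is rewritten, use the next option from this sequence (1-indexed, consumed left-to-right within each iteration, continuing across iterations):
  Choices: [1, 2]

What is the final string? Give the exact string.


Step 0: F
Step 1: XF  (used choices [1])
Step 2: XX  (used choices [2])

Answer: XX


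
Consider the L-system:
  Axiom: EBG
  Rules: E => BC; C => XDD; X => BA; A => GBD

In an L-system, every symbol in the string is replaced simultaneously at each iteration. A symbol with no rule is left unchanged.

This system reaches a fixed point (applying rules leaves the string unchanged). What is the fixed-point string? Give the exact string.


Answer: BBGBDDDBG

Derivation:
Step 0: EBG
Step 1: BCBG
Step 2: BXDDBG
Step 3: BBADDBG
Step 4: BBGBDDDBG
Step 5: BBGBDDDBG  (unchanged — fixed point at step 4)


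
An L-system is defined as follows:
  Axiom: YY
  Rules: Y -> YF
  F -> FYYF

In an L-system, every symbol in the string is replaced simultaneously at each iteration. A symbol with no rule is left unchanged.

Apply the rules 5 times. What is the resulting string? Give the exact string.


Answer: YFFYYFFYYFYFYFFYYFFYYFYFYFFYYFYFFYYFYFFYYFFYYFYFYFFYYFFYYFYFYFFYYFYFFYYFYFFYYFFYYFYFYFFYYFYFFYYFFYYFYFYFFYYFYFFYYFFYYFYFYFFYYFFYYFYFYFFYYFYFFYYFYFFYYFFYYFYFYFFYYFYFFYYFFYYFYFYFFYYFFYYFYFYFFYYFYFFYYFYFFYYFFYYFYFYFFYYFFYYFYFYFFYYFYFFYYFYFFYYFFYYFYFYFFYYFYFFYYFFYYFYFYFFYYFYFFYYFFYYFYFYFFYYFFYYFYFYFFYYFYFFYYFYFFYYFFYYFYFYFFYYF

Derivation:
Step 0: YY
Step 1: YFYF
Step 2: YFFYYFYFFYYF
Step 3: YFFYYFFYYFYFYFFYYFYFFYYFFYYFYFYFFYYF
Step 4: YFFYYFFYYFYFYFFYYFFYYFYFYFFYYFYFFYYFYFFYYFFYYFYFYFFYYFYFFYYFFYYFYFYFFYYFFYYFYFYFFYYFYFFYYFYFFYYFFYYFYFYFFYYF
Step 5: YFFYYFFYYFYFYFFYYFFYYFYFYFFYYFYFFYYFYFFYYFFYYFYFYFFYYFFYYFYFYFFYYFYFFYYFYFFYYFFYYFYFYFFYYFYFFYYFFYYFYFYFFYYFYFFYYFFYYFYFYFFYYFFYYFYFYFFYYFYFFYYFYFFYYFFYYFYFYFFYYFYFFYYFFYYFYFYFFYYFFYYFYFYFFYYFYFFYYFYFFYYFFYYFYFYFFYYFFYYFYFYFFYYFYFFYYFYFFYYFFYYFYFYFFYYFYFFYYFFYYFYFYFFYYFYFFYYFFYYFYFYFFYYFFYYFYFYFFYYFYFFYYFYFFYYFFYYFYFYFFYYF


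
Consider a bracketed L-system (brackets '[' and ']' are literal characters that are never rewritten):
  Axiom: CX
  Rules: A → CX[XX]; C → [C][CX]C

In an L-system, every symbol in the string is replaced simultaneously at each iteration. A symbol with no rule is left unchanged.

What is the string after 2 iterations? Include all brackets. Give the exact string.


Step 0: CX
Step 1: [C][CX]CX
Step 2: [[C][CX]C][[C][CX]CX][C][CX]CX

Answer: [[C][CX]C][[C][CX]CX][C][CX]CX


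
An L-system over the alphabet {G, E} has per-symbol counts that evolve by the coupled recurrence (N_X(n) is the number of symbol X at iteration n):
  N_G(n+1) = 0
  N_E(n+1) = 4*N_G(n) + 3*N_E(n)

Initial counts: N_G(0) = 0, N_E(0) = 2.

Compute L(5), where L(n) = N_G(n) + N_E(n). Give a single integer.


Answer: 486

Derivation:
Step 0: N_G=0, N_E=2, L=2
Step 1: N_G=0, N_E=6, L=6
Step 2: N_G=0, N_E=18, L=18
Step 3: N_G=0, N_E=54, L=54
Step 4: N_G=0, N_E=162, L=162
Step 5: N_G=0, N_E=486, L=486


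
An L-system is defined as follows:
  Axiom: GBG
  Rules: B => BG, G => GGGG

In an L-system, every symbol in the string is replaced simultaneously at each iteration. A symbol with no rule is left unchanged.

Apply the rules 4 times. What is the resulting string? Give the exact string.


Answer: GGGGGGGGGGGGGGGGGGGGGGGGGGGGGGGGGGGGGGGGGGGGGGGGGGGGGGGGGGGGGGGGGGGGGGGGGGGGGGGGGGGGGGGGGGGGGGGGGGGGGGGGGGGGGGGGGGGGGGGGGGGGGGGGGGGGGGGGGGGGGGGGGGGGGGGGGGGGGGGGGGGGGGGGGGGGGGGGGGGGGGGGGGGGGGGGGGGGGGGGGGGGGGGGGGGGGGGGGGGGGGGGGGGGGGGGGGGGGGGGGGGGGGGGGGGGGGGGBGGGGGGGGGGGGGGGGGGGGGGGGGGGGGGGGGGGGGGGGGGGGGGGGGGGGGGGGGGGGGGGGGGGGGGGGGGGGGGGGGGGGGGGGGGGGGGGGGGGGGGGGGGGGGGGGGGGGGGGGGGGGGGGGGGGGGGGGGGGGGGGGGGGGGGGGGGGGGGGGGGGGGGGGGGGGGGGGGGGGGGGGGGGGGGGGGGGGGGGGGGGGGGGGGGGGGGGGGGGGGGGGGGGGGGGGGGGGGGGGGGGGGGGGGGGGGGGGGGGGGGGGGGGGGGGGGGGGGGGGGGGGGGGGGGGGGGGGGGGGGGGGGGGGGGGGGGGGGGGGGGGGGGGGGGGGGGGGGGGGG

Derivation:
Step 0: GBG
Step 1: GGGGBGGGGG
Step 2: GGGGGGGGGGGGGGGGBGGGGGGGGGGGGGGGGGGGGG
Step 3: GGGGGGGGGGGGGGGGGGGGGGGGGGGGGGGGGGGGGGGGGGGGGGGGGGGGGGGGGGGGGGGGBGGGGGGGGGGGGGGGGGGGGGGGGGGGGGGGGGGGGGGGGGGGGGGGGGGGGGGGGGGGGGGGGGGGGGGGGGGGGGGGGGGGGG
Step 4: GGGGGGGGGGGGGGGGGGGGGGGGGGGGGGGGGGGGGGGGGGGGGGGGGGGGGGGGGGGGGGGGGGGGGGGGGGGGGGGGGGGGGGGGGGGGGGGGGGGGGGGGGGGGGGGGGGGGGGGGGGGGGGGGGGGGGGGGGGGGGGGGGGGGGGGGGGGGGGGGGGGGGGGGGGGGGGGGGGGGGGGGGGGGGGGGGGGGGGGGGGGGGGGGGGGGGGGGGGGGGGGGGGGGGGGGGGGGGGGGGGGGGGGGGGGGGGGGBGGGGGGGGGGGGGGGGGGGGGGGGGGGGGGGGGGGGGGGGGGGGGGGGGGGGGGGGGGGGGGGGGGGGGGGGGGGGGGGGGGGGGGGGGGGGGGGGGGGGGGGGGGGGGGGGGGGGGGGGGGGGGGGGGGGGGGGGGGGGGGGGGGGGGGGGGGGGGGGGGGGGGGGGGGGGGGGGGGGGGGGGGGGGGGGGGGGGGGGGGGGGGGGGGGGGGGGGGGGGGGGGGGGGGGGGGGGGGGGGGGGGGGGGGGGGGGGGGGGGGGGGGGGGGGGGGGGGGGGGGGGGGGGGGGGGGGGGGGGGGGGGGGGGGGGGGGGGGGGGGGGGGGGGGGGGGGGGGGGGG


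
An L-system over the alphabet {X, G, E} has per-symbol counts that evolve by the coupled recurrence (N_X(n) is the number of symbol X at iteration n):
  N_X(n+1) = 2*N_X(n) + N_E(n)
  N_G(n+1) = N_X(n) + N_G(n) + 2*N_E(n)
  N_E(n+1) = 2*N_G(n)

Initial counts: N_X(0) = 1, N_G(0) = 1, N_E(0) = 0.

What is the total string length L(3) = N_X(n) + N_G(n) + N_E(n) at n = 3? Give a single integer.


Step 0: N_X=1, N_G=1, N_E=0, L=2
Step 1: N_X=2, N_G=2, N_E=2, L=6
Step 2: N_X=6, N_G=8, N_E=4, L=18
Step 3: N_X=16, N_G=22, N_E=16, L=54

Answer: 54


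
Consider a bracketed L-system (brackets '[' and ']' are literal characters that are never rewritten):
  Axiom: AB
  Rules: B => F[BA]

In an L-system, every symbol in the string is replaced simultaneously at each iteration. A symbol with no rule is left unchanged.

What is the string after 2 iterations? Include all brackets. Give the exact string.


Step 0: AB
Step 1: AF[BA]
Step 2: AF[F[BA]A]

Answer: AF[F[BA]A]


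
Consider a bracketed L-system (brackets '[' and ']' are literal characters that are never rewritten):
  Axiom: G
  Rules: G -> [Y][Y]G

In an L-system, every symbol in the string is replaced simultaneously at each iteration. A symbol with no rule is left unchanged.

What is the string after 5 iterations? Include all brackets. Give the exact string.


Step 0: G
Step 1: [Y][Y]G
Step 2: [Y][Y][Y][Y]G
Step 3: [Y][Y][Y][Y][Y][Y]G
Step 4: [Y][Y][Y][Y][Y][Y][Y][Y]G
Step 5: [Y][Y][Y][Y][Y][Y][Y][Y][Y][Y]G

Answer: [Y][Y][Y][Y][Y][Y][Y][Y][Y][Y]G


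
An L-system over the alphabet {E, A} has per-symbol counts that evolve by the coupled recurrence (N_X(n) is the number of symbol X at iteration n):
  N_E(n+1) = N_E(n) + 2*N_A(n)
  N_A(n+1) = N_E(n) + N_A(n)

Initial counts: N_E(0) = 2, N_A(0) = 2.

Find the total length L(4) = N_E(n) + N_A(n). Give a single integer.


Answer: 140

Derivation:
Step 0: N_E=2, N_A=2, L=4
Step 1: N_E=6, N_A=4, L=10
Step 2: N_E=14, N_A=10, L=24
Step 3: N_E=34, N_A=24, L=58
Step 4: N_E=82, N_A=58, L=140


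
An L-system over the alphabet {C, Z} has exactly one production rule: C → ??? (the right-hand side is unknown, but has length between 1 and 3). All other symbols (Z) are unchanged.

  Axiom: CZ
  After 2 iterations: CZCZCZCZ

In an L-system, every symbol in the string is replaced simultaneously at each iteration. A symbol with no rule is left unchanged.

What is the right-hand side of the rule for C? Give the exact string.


Answer: CZC

Derivation:
Trying C → CZC:
  Step 0: CZ
  Step 1: CZCZ
  Step 2: CZCZCZCZ
Matches the given result.


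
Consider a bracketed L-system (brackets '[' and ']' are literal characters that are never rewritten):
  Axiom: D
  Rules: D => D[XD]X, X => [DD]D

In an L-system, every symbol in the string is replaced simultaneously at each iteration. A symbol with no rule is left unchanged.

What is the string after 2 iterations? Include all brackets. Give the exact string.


Answer: D[XD]X[[DD]DD[XD]X][DD]D

Derivation:
Step 0: D
Step 1: D[XD]X
Step 2: D[XD]X[[DD]DD[XD]X][DD]D


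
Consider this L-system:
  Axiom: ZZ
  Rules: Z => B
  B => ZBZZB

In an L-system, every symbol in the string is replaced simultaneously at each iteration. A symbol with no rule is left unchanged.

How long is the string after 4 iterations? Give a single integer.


Answer: 82

Derivation:
Step 0: length = 2
Step 1: length = 2
Step 2: length = 10
Step 3: length = 26
Step 4: length = 82


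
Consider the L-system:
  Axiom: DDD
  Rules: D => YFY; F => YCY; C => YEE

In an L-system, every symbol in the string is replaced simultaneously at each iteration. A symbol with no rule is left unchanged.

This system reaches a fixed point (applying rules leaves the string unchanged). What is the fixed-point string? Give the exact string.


Answer: YYYEEYYYYYEEYYYYYEEYY

Derivation:
Step 0: DDD
Step 1: YFYYFYYFY
Step 2: YYCYYYYCYYYYCYY
Step 3: YYYEEYYYYYEEYYYYYEEYY
Step 4: YYYEEYYYYYEEYYYYYEEYY  (unchanged — fixed point at step 3)


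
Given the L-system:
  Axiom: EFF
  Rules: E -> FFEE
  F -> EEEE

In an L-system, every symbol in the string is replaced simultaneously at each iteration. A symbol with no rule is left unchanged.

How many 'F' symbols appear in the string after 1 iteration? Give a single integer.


Step 0: EFF  (2 'F')
Step 1: FFEEEEEEEEEE  (2 'F')

Answer: 2


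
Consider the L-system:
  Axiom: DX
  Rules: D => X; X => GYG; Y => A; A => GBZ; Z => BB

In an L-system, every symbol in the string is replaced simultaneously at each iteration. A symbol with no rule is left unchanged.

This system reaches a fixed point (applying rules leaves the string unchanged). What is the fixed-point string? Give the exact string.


Answer: GGBBBGGGBBBG

Derivation:
Step 0: DX
Step 1: XGYG
Step 2: GYGGAG
Step 3: GAGGGBZG
Step 4: GGBZGGGBBBG
Step 5: GGBBBGGGBBBG
Step 6: GGBBBGGGBBBG  (unchanged — fixed point at step 5)


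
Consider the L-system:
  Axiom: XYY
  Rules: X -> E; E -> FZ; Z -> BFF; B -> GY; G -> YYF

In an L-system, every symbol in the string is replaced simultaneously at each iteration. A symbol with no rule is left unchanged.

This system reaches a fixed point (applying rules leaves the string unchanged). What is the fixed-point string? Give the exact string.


Step 0: XYY
Step 1: EYY
Step 2: FZYY
Step 3: FBFFYY
Step 4: FGYFFYY
Step 5: FYYFYFFYY
Step 6: FYYFYFFYY  (unchanged — fixed point at step 5)

Answer: FYYFYFFYY


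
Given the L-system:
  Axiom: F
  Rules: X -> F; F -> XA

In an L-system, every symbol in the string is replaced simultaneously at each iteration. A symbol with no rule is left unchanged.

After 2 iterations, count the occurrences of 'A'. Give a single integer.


Step 0: F  (0 'A')
Step 1: XA  (1 'A')
Step 2: FA  (1 'A')

Answer: 1


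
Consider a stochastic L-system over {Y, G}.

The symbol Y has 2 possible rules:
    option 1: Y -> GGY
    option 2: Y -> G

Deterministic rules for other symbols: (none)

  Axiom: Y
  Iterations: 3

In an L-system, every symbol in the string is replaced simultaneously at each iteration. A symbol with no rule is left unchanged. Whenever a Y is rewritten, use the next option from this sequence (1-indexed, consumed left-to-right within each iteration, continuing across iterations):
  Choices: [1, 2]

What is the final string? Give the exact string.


Step 0: Y
Step 1: GGY  (used choices [1])
Step 2: GGG  (used choices [2])
Step 3: GGG  (used choices [])

Answer: GGG


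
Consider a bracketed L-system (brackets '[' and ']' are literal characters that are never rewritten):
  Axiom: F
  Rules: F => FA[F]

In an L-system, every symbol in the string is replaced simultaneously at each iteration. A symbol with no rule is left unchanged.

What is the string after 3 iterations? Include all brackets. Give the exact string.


Step 0: F
Step 1: FA[F]
Step 2: FA[F]A[FA[F]]
Step 3: FA[F]A[FA[F]]A[FA[F]A[FA[F]]]

Answer: FA[F]A[FA[F]]A[FA[F]A[FA[F]]]


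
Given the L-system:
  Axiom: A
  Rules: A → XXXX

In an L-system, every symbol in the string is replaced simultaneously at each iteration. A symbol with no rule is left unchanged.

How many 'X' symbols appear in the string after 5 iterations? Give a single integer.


Step 0: A  (0 'X')
Step 1: XXXX  (4 'X')
Step 2: XXXX  (4 'X')
Step 3: XXXX  (4 'X')
Step 4: XXXX  (4 'X')
Step 5: XXXX  (4 'X')

Answer: 4


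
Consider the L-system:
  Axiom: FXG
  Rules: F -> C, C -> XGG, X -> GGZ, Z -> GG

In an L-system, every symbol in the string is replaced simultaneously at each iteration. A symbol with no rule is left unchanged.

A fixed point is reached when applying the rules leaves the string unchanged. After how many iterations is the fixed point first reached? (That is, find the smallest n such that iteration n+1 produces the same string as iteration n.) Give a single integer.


Step 0: FXG
Step 1: CGGZG
Step 2: XGGGGGGG
Step 3: GGZGGGGGGG
Step 4: GGGGGGGGGGG
Step 5: GGGGGGGGGGG  (unchanged — fixed point at step 4)

Answer: 4


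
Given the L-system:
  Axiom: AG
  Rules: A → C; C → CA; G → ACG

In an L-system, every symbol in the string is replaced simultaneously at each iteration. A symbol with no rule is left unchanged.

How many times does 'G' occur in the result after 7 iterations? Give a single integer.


Step 0: AG  (1 'G')
Step 1: CACG  (1 'G')
Step 2: CACCAACG  (1 'G')
Step 3: CACCACACCCAACG  (1 'G')
Step 4: CACCACACCACCACACACCCAACG  (1 'G')
Step 5: CACCACACCACCACACCACACCACCACCACACACCCAACG  (1 'G')
Step 6: CACCACACCACCACACCACACCACCACACCACCACACCACACCACACCACCACCACACACCCAACG  (1 'G')
Step 7: CACCACACCACCACACCACACCACCACACCACCACACCACACCACCACACCACACCACCACACCACCACACCACCACACCACACCACACCACCACCACACACCCAACG  (1 'G')

Answer: 1


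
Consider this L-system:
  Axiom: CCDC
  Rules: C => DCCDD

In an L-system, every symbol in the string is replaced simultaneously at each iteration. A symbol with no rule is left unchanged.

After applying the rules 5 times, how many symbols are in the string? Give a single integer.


Answer: 376

Derivation:
Step 0: length = 4
Step 1: length = 16
Step 2: length = 40
Step 3: length = 88
Step 4: length = 184
Step 5: length = 376


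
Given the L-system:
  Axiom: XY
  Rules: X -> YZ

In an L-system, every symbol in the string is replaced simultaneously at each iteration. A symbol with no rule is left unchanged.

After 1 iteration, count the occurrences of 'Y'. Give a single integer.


Step 0: XY  (1 'Y')
Step 1: YZY  (2 'Y')

Answer: 2


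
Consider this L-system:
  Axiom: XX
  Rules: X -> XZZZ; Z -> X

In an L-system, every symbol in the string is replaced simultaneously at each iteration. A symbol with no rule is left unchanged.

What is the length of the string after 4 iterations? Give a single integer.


Step 0: length = 2
Step 1: length = 8
Step 2: length = 14
Step 3: length = 38
Step 4: length = 80

Answer: 80


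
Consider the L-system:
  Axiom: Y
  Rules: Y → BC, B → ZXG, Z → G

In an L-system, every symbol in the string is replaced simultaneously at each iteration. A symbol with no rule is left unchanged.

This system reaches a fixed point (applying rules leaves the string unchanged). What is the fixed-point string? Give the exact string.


Answer: GXGC

Derivation:
Step 0: Y
Step 1: BC
Step 2: ZXGC
Step 3: GXGC
Step 4: GXGC  (unchanged — fixed point at step 3)


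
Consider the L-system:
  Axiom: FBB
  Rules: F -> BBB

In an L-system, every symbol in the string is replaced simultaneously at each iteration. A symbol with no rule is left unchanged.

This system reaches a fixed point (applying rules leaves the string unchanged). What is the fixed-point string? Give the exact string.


Answer: BBBBB

Derivation:
Step 0: FBB
Step 1: BBBBB
Step 2: BBBBB  (unchanged — fixed point at step 1)


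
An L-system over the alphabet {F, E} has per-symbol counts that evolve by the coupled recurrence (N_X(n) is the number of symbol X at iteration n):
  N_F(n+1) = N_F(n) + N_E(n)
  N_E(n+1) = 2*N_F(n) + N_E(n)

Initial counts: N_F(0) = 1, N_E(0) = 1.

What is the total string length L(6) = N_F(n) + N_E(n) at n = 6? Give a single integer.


Answer: 408

Derivation:
Step 0: N_F=1, N_E=1, L=2
Step 1: N_F=2, N_E=3, L=5
Step 2: N_F=5, N_E=7, L=12
Step 3: N_F=12, N_E=17, L=29
Step 4: N_F=29, N_E=41, L=70
Step 5: N_F=70, N_E=99, L=169
Step 6: N_F=169, N_E=239, L=408


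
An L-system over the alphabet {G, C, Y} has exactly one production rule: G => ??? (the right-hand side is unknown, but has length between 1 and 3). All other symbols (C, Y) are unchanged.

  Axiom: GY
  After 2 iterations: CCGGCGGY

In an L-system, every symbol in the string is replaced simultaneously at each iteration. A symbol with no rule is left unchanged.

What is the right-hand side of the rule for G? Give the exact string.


Answer: CGG

Derivation:
Trying G => CGG:
  Step 0: GY
  Step 1: CGGY
  Step 2: CCGGCGGY
Matches the given result.


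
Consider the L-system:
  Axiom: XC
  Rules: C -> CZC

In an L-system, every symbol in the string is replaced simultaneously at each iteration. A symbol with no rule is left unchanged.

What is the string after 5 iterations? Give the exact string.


Answer: XCZCZCZCZCZCZCZCZCZCZCZCZCZCZCZCZCZCZCZCZCZCZCZCZCZCZCZCZCZCZCZC

Derivation:
Step 0: XC
Step 1: XCZC
Step 2: XCZCZCZC
Step 3: XCZCZCZCZCZCZCZC
Step 4: XCZCZCZCZCZCZCZCZCZCZCZCZCZCZCZC
Step 5: XCZCZCZCZCZCZCZCZCZCZCZCZCZCZCZCZCZCZCZCZCZCZCZCZCZCZCZCZCZCZCZC


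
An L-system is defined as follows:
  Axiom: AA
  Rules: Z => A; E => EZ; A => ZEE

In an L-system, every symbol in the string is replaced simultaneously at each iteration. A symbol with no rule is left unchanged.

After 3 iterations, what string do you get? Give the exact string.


Step 0: AA
Step 1: ZEEZEE
Step 2: AEZEZAEZEZ
Step 3: ZEEEZAEZAZEEEZAEZA

Answer: ZEEEZAEZAZEEEZAEZA


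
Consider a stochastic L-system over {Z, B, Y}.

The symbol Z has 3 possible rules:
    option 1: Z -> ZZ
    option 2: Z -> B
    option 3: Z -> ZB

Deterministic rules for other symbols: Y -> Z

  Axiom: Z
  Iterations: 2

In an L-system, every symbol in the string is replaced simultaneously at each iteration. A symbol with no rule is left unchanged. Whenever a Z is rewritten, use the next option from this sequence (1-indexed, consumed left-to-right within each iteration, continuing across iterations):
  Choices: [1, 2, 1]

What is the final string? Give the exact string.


Answer: BZZ

Derivation:
Step 0: Z
Step 1: ZZ  (used choices [1])
Step 2: BZZ  (used choices [2, 1])


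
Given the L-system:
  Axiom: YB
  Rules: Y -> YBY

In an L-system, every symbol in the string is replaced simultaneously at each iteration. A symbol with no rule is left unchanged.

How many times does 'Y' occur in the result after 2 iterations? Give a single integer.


Step 0: YB  (1 'Y')
Step 1: YBYB  (2 'Y')
Step 2: YBYBYBYB  (4 'Y')

Answer: 4


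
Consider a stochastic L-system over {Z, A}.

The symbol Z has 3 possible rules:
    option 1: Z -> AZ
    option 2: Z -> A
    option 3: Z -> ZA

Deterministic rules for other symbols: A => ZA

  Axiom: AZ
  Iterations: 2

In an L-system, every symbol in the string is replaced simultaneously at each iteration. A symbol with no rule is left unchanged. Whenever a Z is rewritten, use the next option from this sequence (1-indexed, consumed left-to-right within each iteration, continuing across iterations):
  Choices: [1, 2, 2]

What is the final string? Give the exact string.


Step 0: AZ
Step 1: ZAAZ  (used choices [1])
Step 2: AZAZAA  (used choices [2, 2])

Answer: AZAZAA


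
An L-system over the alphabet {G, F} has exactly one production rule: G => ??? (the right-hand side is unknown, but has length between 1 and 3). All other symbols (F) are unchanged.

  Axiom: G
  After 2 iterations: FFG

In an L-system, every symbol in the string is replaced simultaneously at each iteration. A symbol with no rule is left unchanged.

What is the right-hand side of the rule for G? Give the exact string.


Answer: FG

Derivation:
Trying G => FG:
  Step 0: G
  Step 1: FG
  Step 2: FFG
Matches the given result.


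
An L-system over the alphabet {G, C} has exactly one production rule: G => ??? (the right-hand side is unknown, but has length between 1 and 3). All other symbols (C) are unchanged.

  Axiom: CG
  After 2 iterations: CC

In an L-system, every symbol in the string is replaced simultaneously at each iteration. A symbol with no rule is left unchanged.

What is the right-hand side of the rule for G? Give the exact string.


Answer: C

Derivation:
Trying G => C:
  Step 0: CG
  Step 1: CC
  Step 2: CC
Matches the given result.


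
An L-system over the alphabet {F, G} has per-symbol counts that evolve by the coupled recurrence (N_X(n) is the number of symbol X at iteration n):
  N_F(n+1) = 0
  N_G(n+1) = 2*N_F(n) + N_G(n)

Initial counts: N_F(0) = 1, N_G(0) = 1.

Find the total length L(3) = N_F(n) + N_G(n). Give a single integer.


Answer: 3

Derivation:
Step 0: N_F=1, N_G=1, L=2
Step 1: N_F=0, N_G=3, L=3
Step 2: N_F=0, N_G=3, L=3
Step 3: N_F=0, N_G=3, L=3


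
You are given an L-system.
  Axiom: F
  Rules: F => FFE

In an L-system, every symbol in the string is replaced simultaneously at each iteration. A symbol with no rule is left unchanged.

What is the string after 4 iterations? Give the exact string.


Step 0: F
Step 1: FFE
Step 2: FFEFFEE
Step 3: FFEFFEEFFEFFEEE
Step 4: FFEFFEEFFEFFEEEFFEFFEEFFEFFEEEE

Answer: FFEFFEEFFEFFEEEFFEFFEEFFEFFEEEE


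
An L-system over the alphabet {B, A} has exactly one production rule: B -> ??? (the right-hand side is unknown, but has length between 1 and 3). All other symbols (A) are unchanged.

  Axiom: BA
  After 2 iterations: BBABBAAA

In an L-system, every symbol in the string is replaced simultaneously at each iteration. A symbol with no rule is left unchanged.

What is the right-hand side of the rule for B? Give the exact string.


Answer: BBA

Derivation:
Trying B -> BBA:
  Step 0: BA
  Step 1: BBAA
  Step 2: BBABBAAA
Matches the given result.


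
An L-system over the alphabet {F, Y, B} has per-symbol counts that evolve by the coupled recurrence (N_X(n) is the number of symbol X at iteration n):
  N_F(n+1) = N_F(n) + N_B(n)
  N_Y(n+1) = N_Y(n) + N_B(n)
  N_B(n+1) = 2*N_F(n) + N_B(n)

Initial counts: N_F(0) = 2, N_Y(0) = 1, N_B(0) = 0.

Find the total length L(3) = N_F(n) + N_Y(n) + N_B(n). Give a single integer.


Answer: 47

Derivation:
Step 0: N_F=2, N_Y=1, N_B=0, L=3
Step 1: N_F=2, N_Y=1, N_B=4, L=7
Step 2: N_F=6, N_Y=5, N_B=8, L=19
Step 3: N_F=14, N_Y=13, N_B=20, L=47


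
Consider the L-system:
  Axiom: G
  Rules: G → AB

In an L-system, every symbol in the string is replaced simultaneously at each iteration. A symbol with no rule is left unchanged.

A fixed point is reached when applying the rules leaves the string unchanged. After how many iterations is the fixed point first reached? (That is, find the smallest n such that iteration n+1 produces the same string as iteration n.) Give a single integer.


Answer: 1

Derivation:
Step 0: G
Step 1: AB
Step 2: AB  (unchanged — fixed point at step 1)


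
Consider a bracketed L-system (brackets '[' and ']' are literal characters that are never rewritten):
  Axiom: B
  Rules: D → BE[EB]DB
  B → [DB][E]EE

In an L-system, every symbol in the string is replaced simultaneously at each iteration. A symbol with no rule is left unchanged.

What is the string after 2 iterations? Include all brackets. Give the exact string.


Step 0: B
Step 1: [DB][E]EE
Step 2: [BE[EB]DB[DB][E]EE][E]EE

Answer: [BE[EB]DB[DB][E]EE][E]EE


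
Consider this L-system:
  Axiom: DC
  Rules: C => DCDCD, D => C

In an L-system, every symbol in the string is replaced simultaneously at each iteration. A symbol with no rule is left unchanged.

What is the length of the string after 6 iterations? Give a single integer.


Answer: 1458

Derivation:
Step 0: length = 2
Step 1: length = 6
Step 2: length = 18
Step 3: length = 54
Step 4: length = 162
Step 5: length = 486
Step 6: length = 1458


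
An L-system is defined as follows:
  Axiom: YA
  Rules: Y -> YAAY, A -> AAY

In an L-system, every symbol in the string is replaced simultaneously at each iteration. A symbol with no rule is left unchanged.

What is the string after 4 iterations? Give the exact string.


Answer: YAAYAAYAAYYAAYAAYAAYYAAYAAYAAYYAAYYAAYAAYAAYYAAYAAYAAYYAAYAAYAAYYAAYYAAYAAYAAYYAAYAAYAAYYAAYAAYAAYYAAYYAAYAAYAAYYAAYYAAYAAYAAYYAAYAAYAAYYAAYAAYAAYYAAYYAAYAAYAAYYAAYAAYAAYYAAYAAYAAYYAAYYAAYAAYAAYYAAYAAYAAYYAAYAAYAAYYAAYYAAYAAYAAYYAAYYAAYAAYAAYYAAYAAYAAYYAAYAAYAAYYAAYYAAYAAYAAYYAAY

Derivation:
Step 0: YA
Step 1: YAAYAAY
Step 2: YAAYAAYAAYYAAYAAYAAYYAAY
Step 3: YAAYAAYAAYYAAYAAYAAYYAAYAAYAAYYAAYYAAYAAYAAYYAAYAAYAAYYAAYAAYAAYYAAYYAAYAAYAAYYAAY
Step 4: YAAYAAYAAYYAAYAAYAAYYAAYAAYAAYYAAYYAAYAAYAAYYAAYAAYAAYYAAYAAYAAYYAAYYAAYAAYAAYYAAYAAYAAYYAAYAAYAAYYAAYYAAYAAYAAYYAAYYAAYAAYAAYYAAYAAYAAYYAAYAAYAAYYAAYYAAYAAYAAYYAAYAAYAAYYAAYAAYAAYYAAYYAAYAAYAAYYAAYAAYAAYYAAYAAYAAYYAAYYAAYAAYAAYYAAYYAAYAAYAAYYAAYAAYAAYYAAYAAYAAYYAAYYAAYAAYAAYYAAY


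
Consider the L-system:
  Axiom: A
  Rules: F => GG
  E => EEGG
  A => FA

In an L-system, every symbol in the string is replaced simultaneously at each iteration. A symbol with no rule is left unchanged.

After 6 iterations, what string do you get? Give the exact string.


Answer: GGGGGGGGGGFA

Derivation:
Step 0: A
Step 1: FA
Step 2: GGFA
Step 3: GGGGFA
Step 4: GGGGGGFA
Step 5: GGGGGGGGFA
Step 6: GGGGGGGGGGFA


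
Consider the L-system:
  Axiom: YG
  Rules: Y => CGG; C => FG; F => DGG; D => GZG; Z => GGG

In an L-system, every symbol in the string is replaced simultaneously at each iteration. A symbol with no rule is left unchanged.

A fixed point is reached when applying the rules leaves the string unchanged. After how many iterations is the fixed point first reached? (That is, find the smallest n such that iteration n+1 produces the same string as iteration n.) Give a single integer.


Step 0: YG
Step 1: CGGG
Step 2: FGGGG
Step 3: DGGGGGG
Step 4: GZGGGGGGG
Step 5: GGGGGGGGGGG
Step 6: GGGGGGGGGGG  (unchanged — fixed point at step 5)

Answer: 5


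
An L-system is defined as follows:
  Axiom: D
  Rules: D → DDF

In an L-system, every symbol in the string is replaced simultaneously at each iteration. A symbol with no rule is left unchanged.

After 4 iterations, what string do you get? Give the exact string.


Answer: DDFDDFFDDFDDFFFDDFDDFFDDFDDFFFF

Derivation:
Step 0: D
Step 1: DDF
Step 2: DDFDDFF
Step 3: DDFDDFFDDFDDFFF
Step 4: DDFDDFFDDFDDFFFDDFDDFFDDFDDFFFF


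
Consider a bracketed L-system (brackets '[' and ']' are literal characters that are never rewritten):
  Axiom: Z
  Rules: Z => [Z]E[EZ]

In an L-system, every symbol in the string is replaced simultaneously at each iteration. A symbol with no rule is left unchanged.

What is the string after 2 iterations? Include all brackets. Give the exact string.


Answer: [[Z]E[EZ]]E[E[Z]E[EZ]]

Derivation:
Step 0: Z
Step 1: [Z]E[EZ]
Step 2: [[Z]E[EZ]]E[E[Z]E[EZ]]


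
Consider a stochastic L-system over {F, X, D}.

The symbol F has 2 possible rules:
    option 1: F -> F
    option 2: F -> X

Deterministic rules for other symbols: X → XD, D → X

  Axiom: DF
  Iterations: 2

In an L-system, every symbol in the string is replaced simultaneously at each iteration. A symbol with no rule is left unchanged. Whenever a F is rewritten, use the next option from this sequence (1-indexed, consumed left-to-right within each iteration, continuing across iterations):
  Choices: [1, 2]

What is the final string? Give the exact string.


Step 0: DF
Step 1: XF  (used choices [1])
Step 2: XDX  (used choices [2])

Answer: XDX


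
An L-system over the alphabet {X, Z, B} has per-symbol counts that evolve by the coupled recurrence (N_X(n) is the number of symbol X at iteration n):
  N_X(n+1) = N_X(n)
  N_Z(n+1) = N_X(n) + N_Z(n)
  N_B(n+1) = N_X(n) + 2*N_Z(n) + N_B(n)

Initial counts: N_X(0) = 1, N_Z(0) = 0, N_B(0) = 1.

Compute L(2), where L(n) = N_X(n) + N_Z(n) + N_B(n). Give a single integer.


Answer: 8

Derivation:
Step 0: N_X=1, N_Z=0, N_B=1, L=2
Step 1: N_X=1, N_Z=1, N_B=2, L=4
Step 2: N_X=1, N_Z=2, N_B=5, L=8


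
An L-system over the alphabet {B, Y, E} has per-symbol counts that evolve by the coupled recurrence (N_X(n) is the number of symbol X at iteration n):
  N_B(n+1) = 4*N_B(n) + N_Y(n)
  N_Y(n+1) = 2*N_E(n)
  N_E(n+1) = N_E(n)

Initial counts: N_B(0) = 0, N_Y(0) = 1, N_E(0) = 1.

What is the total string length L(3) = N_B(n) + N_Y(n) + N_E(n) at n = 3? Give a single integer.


Answer: 29

Derivation:
Step 0: N_B=0, N_Y=1, N_E=1, L=2
Step 1: N_B=1, N_Y=2, N_E=1, L=4
Step 2: N_B=6, N_Y=2, N_E=1, L=9
Step 3: N_B=26, N_Y=2, N_E=1, L=29


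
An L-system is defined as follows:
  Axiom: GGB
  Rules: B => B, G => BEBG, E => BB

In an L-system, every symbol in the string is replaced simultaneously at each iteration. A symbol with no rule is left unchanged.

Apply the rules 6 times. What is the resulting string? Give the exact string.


Answer: BBBBBBBBBBBBBBBBBBBBBEBGBBBBBBBBBBBBBBBBBBBBBEBGB

Derivation:
Step 0: GGB
Step 1: BEBGBEBGB
Step 2: BBBBBEBGBBBBBEBGB
Step 3: BBBBBBBBBEBGBBBBBBBBBEBGB
Step 4: BBBBBBBBBBBBBEBGBBBBBBBBBBBBBEBGB
Step 5: BBBBBBBBBBBBBBBBBEBGBBBBBBBBBBBBBBBBBEBGB
Step 6: BBBBBBBBBBBBBBBBBBBBBEBGBBBBBBBBBBBBBBBBBBBBBEBGB


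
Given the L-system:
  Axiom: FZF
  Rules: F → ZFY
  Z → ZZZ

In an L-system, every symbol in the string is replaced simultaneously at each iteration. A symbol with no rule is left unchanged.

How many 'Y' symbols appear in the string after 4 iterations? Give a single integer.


Step 0: FZF  (0 'Y')
Step 1: ZFYZZZZFY  (2 'Y')
Step 2: ZZZZFYYZZZZZZZZZZZZZFYY  (4 'Y')
Step 3: ZZZZZZZZZZZZZFYYYZZZZZZZZZZZZZZZZZZZZZZZZZZZZZZZZZZZZZZZZFYYY  (6 'Y')
Step 4: ZZZZZZZZZZZZZZZZZZZZZZZZZZZZZZZZZZZZZZZZFYYYYZZZZZZZZZZZZZZZZZZZZZZZZZZZZZZZZZZZZZZZZZZZZZZZZZZZZZZZZZZZZZZZZZZZZZZZZZZZZZZZZZZZZZZZZZZZZZZZZZZZZZZZZZZZZZZZZZZZZZZZZZFYYYY  (8 'Y')

Answer: 8


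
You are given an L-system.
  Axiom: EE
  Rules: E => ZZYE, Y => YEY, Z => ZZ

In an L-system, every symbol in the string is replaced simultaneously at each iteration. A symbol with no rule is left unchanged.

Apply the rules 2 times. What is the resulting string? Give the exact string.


Answer: ZZZZYEYZZYEZZZZYEYZZYE

Derivation:
Step 0: EE
Step 1: ZZYEZZYE
Step 2: ZZZZYEYZZYEZZZZYEYZZYE


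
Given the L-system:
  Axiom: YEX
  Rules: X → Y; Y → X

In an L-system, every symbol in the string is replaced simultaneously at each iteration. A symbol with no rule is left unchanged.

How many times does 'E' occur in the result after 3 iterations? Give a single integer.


Answer: 1

Derivation:
Step 0: YEX  (1 'E')
Step 1: XEY  (1 'E')
Step 2: YEX  (1 'E')
Step 3: XEY  (1 'E')


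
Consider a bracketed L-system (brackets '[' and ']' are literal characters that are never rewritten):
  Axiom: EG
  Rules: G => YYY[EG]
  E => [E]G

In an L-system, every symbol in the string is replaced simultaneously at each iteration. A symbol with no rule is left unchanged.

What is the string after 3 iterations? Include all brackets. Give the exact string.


Answer: [[[E]G]YYY[EG]]YYY[[E]GYYY[EG]]YYY[[[E]G]YYY[EG]YYY[[E]GYYY[EG]]]

Derivation:
Step 0: EG
Step 1: [E]GYYY[EG]
Step 2: [[E]G]YYY[EG]YYY[[E]GYYY[EG]]
Step 3: [[[E]G]YYY[EG]]YYY[[E]GYYY[EG]]YYY[[[E]G]YYY[EG]YYY[[E]GYYY[EG]]]


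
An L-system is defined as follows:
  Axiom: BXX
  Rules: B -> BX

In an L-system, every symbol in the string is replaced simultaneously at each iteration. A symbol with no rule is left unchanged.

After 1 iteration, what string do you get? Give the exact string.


Step 0: BXX
Step 1: BXXX

Answer: BXXX


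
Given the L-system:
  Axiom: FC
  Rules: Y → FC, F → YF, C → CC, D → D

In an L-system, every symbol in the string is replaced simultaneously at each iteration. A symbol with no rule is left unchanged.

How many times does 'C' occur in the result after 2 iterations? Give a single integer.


Answer: 5

Derivation:
Step 0: FC  (1 'C')
Step 1: YFCC  (2 'C')
Step 2: FCYFCCCC  (5 'C')


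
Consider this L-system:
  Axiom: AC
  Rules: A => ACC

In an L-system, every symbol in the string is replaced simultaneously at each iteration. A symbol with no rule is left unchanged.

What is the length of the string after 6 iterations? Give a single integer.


Step 0: length = 2
Step 1: length = 4
Step 2: length = 6
Step 3: length = 8
Step 4: length = 10
Step 5: length = 12
Step 6: length = 14

Answer: 14


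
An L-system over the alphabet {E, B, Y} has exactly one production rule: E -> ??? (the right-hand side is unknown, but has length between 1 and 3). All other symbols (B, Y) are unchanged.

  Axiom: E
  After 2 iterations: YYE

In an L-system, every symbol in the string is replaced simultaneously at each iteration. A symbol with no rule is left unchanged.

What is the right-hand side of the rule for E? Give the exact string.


Answer: YE

Derivation:
Trying E -> YE:
  Step 0: E
  Step 1: YE
  Step 2: YYE
Matches the given result.


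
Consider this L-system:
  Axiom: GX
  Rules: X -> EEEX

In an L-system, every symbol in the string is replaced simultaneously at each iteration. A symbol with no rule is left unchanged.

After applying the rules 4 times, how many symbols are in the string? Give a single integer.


Answer: 14

Derivation:
Step 0: length = 2
Step 1: length = 5
Step 2: length = 8
Step 3: length = 11
Step 4: length = 14


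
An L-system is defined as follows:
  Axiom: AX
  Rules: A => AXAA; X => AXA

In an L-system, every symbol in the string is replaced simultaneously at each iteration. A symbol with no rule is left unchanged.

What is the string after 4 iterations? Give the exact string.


Answer: AXAAAXAAXAAAXAAAXAAAXAAXAAAXAAAXAAXAAAXAAAXAAAXAAXAAAXAAAXAAAXAAXAAAXAAAXAAAXAAXAAAXAAAXAAXAAAXAAAXAAAXAAXAAAXAAAXAAAXAAXAAAXAAAXAAXAAAXAAAXAAAXAAXAAAXAAAXAAAXAAXAAAXAAAXAAAXAAXAAAXAAAXAAXAAAXAAAXAAAXAAXAAAXAAAXAAAXAAXAAAXAAAXAAAXAAXAAAXAAAXAAXAAAXAAAXAAAXAAXAAAXAAAXAAAXAAXAAAXAAAXAAAXAAXAAAXAAAXAAXAAAXAAAXAAAXAAXAAAXAAAXAAAXAAXAAAXAAAXAAXAAAXAAAXAAAXAAXAAAXAA

Derivation:
Step 0: AX
Step 1: AXAAAXA
Step 2: AXAAAXAAXAAAXAAAXAAAXAAXAA
Step 3: AXAAAXAAXAAAXAAAXAAAXAAXAAAXAAAXAAXAAAXAAAXAAAXAAXAAAXAAAXAAAXAAXAAAXAAAXAAAXAAXAAAXAAAXAAXAAAXAA
Step 4: AXAAAXAAXAAAXAAAXAAAXAAXAAAXAAAXAAXAAAXAAAXAAAXAAXAAAXAAAXAAAXAAXAAAXAAAXAAAXAAXAAAXAAAXAAXAAAXAAAXAAAXAAXAAAXAAAXAAAXAAXAAAXAAAXAAXAAAXAAAXAAAXAAXAAAXAAAXAAAXAAXAAAXAAAXAAAXAAXAAAXAAAXAAXAAAXAAAXAAAXAAXAAAXAAAXAAAXAAXAAAXAAAXAAAXAAXAAAXAAAXAAXAAAXAAAXAAAXAAXAAAXAAAXAAAXAAXAAAXAAAXAAAXAAXAAAXAAAXAAXAAAXAAAXAAAXAAXAAAXAAAXAAAXAAXAAAXAAAXAAXAAAXAAAXAAAXAAXAAAXAA
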